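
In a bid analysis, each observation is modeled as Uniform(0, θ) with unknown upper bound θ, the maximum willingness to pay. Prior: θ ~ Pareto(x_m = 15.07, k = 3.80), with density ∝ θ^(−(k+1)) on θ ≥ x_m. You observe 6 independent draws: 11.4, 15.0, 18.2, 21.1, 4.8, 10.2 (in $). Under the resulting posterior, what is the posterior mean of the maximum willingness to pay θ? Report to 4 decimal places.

A Pareto(scale x_m, shape k) prior on the upper bound θ of Uniform(0, θ) is conjugate: posterior is Pareto(max(x_m, max xᵢ), k + n).
Sample maximum = 21.1; prior scale x_m = 15.07 → posterior scale = max = 21.10.
Posterior shape = 3.80 + 6 = 9.80.
E[θ|data] = k·x_m/(k−1) = 9.80·21.10/8.80 = 23.4977.

23.4977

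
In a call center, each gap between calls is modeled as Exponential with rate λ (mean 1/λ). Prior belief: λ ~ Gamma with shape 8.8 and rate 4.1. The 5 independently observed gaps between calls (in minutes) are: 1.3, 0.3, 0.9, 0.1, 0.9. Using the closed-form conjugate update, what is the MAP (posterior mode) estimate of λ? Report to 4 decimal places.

1.6842

With a Gamma(shape α, rate β) prior on the exponential rate λ, the posterior after n observations with total T = Σxᵢ is Gamma(α+n, β+T).
Sum of observations T = 3.5 minutes; n = 5.
Posterior: Gamma(8.8+5, 4.1+3.5) = Gamma(13.8, 7.6).
Mode = (α−1)/β = 1.6842.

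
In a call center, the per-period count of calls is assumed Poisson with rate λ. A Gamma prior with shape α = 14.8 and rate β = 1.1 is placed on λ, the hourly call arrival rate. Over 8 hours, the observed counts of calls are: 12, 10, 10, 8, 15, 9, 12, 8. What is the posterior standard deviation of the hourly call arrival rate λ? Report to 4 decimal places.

1.0923

With a Gamma(shape α, rate β) prior, the Poisson likelihood is conjugate: the posterior is Gamma(α + ΣXᵢ, β + n).
Sum of counts S = 84 over n = 8 hours.
Posterior: Gamma(α+S, β+n) = Gamma(14.8+84, 1.1+8) = Gamma(98.8, 9.1).
SD = √α/β = √98.8/9.1 = 1.0923.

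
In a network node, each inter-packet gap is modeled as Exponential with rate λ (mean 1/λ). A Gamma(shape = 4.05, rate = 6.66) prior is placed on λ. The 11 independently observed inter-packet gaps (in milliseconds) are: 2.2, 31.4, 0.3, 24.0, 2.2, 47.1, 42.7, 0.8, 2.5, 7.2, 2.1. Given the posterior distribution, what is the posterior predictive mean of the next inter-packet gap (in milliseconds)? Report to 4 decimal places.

With a Gamma(shape α, rate β) prior on the exponential rate λ, the posterior after n observations with total T = Σxᵢ is Gamma(α+n, β+T).
Sum of observations T = 162.5 milliseconds; n = 11.
Posterior: Gamma(4.05+11, 6.66+162.5) = Gamma(15.05, 169.16).
The predictive distribution for the next observation is Lomax; its mean is β/(α−1) = 169.16/14.05 = 12.0399.

12.0399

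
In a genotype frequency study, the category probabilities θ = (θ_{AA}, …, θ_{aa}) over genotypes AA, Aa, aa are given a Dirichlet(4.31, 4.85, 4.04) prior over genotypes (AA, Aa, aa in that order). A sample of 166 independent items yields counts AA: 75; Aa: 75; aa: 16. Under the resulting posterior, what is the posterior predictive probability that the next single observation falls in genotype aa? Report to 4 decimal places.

The Dirichlet prior is conjugate to the Multinomial likelihood: each posterior αⱼ = prior αⱼ + observed count nⱼ.
Posterior concentration: (79.31, 79.85, 20.04), total = 179.20.
P(next = aa | data) = α_{aa}/Σα = 0.1118.

0.1118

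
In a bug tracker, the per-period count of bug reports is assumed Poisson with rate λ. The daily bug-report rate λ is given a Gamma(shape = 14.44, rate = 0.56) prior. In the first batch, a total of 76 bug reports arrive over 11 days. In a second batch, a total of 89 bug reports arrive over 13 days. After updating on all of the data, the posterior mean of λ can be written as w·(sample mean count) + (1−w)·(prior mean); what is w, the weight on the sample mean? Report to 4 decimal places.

With a Gamma(shape α, rate β) prior, the Poisson likelihood is conjugate: the posterior is Gamma(α + ΣXᵢ, β + n).
Total number of days: n = 11 + 13 = 24.
Posterior mean = (α₀+S)/(β₀+n) = [n/(β₀+n)]·(S/n) + [β₀/(β₀+n)]·(α₀/β₀), so only n and β₀ enter the weight.
Weight on data w = n/(β₀+n) = 24/(0.56+24) = 24/24.56 = 0.9772.

0.9772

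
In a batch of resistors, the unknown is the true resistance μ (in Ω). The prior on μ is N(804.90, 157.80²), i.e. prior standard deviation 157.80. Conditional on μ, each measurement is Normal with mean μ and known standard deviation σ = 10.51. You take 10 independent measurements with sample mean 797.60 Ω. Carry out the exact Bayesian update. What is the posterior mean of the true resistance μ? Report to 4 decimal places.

For Normal data with known variance σ², a Normal(μ₀, σ₀²) prior on μ is conjugate. Posterior precision = 1/σ₀² + n/σ²; posterior mean is the precision-weighted average of μ₀ and x̄.
n·x̄ = 10·797.60 = 7976.
σ₀² = 157.80² = 24900.84, σ² = 10.51² = 110.4601; σ² + n·σ₀² = 110.4601 + 10·24900.84 = 249118.8601.
Posterior mean = (μ₀/σ₀² + n·x̄/σ²)/(1/σ₀² + n/σ²) = (σ²·μ₀ + σ₀²·n·x̄)/(σ² + n·σ₀²) = (110.4601·804.90 + 24900.84·7976)/249118.8601 = 198698009.17449/249118.8601 = 797.6032.

797.6032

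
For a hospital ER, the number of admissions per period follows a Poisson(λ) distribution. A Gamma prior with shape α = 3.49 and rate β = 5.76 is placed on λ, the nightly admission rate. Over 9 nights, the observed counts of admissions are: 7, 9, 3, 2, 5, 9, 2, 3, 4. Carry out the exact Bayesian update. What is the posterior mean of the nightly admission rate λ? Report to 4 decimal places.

3.2175

With a Gamma(shape α, rate β) prior, the Poisson likelihood is conjugate: the posterior is Gamma(α + ΣXᵢ, β + n).
Sum of counts S = 44 over n = 9 nights.
Posterior: Gamma(α+S, β+n) = Gamma(3.49+44, 5.76+9) = Gamma(47.49, 14.76).
Posterior mean = α/β = 47.49/14.76 = 3.2175.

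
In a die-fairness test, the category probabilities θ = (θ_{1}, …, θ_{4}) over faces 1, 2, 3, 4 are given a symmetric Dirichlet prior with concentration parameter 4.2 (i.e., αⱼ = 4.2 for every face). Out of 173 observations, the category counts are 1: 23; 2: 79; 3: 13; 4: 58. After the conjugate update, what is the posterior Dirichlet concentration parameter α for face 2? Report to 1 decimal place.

The Dirichlet prior is conjugate to the Multinomial likelihood: each posterior αⱼ = prior αⱼ + observed count nⱼ.
Posterior concentration: (27.2, 83.2, 17.2, 62.2), total = 189.8.
α_{2} = 4.2 + 79 = 83.2.

83.2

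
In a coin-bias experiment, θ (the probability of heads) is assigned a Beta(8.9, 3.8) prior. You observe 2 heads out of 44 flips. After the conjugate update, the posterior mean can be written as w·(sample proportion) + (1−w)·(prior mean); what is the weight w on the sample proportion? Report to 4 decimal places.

The Beta prior is conjugate to a Binomial/Bernoulli likelihood; the update adds successes to α and failures to β.
Posterior mean = (α₀+k)/(α₀+β₀+n) = [n/(α₀+β₀+n)]·(k/n) + [(α₀+β₀)/(α₀+β₀+n)]·α₀/(α₀+β₀), so only n and the prior enter the weight.
The weight on the data is w = n/(α₀+β₀+n) = 44/(8.9+3.8+44) = 44/56.7 = 0.7760.

0.7760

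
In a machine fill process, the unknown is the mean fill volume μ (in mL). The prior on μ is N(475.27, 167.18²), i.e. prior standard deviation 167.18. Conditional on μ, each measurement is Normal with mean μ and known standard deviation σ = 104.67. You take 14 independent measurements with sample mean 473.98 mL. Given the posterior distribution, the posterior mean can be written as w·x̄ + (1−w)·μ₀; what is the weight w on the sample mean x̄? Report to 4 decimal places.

0.9728

For Normal data with known variance σ², a Normal(μ₀, σ₀²) prior on μ is conjugate. Posterior precision = 1/σ₀² + n/σ²; posterior mean is the precision-weighted average of μ₀ and x̄.
σ₀² = 167.18² = 27949.1524, σ² = 104.67² = 10955.8089. Prior precision 1/σ₀² = 1/27949.1524; data precision n/σ² = 14/10955.8089.
w = (n/σ²)/(1/σ₀² + n/σ²) = n·σ₀²/(σ² + n·σ₀²) = 14·27949.1524/(10955.8089 + 14·27949.1524) = 391288.1336/402243.9425 = 0.9728.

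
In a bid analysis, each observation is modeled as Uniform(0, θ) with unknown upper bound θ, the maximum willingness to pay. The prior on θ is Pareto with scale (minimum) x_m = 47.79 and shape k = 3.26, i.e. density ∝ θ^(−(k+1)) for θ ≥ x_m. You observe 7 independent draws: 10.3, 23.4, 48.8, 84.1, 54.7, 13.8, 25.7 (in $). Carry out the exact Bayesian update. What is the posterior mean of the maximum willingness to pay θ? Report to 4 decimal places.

93.1821

A Pareto(scale x_m, shape k) prior on the upper bound θ of Uniform(0, θ) is conjugate: posterior is Pareto(max(x_m, max xᵢ), k + n).
Sample maximum = 84.1; prior scale x_m = 47.79 → posterior scale = max = 84.10.
Posterior shape = 3.26 + 7 = 10.26.
E[θ|data] = k·x_m/(k−1) = 10.26·84.10/9.26 = 93.1821.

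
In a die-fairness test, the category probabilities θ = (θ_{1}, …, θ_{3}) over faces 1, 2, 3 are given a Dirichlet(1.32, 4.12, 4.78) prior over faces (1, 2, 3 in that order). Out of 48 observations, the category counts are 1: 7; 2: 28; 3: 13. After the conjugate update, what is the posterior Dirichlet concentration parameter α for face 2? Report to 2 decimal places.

The Dirichlet prior is conjugate to the Multinomial likelihood: each posterior αⱼ = prior αⱼ + observed count nⱼ.
Posterior concentration: (8.32, 32.12, 17.78), total = 58.22.
α_{2} = 4.12 + 28 = 32.12.

32.12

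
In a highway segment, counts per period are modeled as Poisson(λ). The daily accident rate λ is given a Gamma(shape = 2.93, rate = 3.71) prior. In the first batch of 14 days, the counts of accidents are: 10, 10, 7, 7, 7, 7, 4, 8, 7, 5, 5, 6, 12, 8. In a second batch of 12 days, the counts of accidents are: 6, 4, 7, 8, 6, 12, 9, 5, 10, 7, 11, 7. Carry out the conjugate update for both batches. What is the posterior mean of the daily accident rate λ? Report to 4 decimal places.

With a Gamma(shape α, rate β) prior, the Poisson likelihood is conjugate: the posterior is Gamma(α + ΣXᵢ, β + n).
Batch 1: sum of counts S = 103 over n = 14 days.
After batch 1: Gamma(α+S, β+n) = Gamma(2.93+103, 3.71+14) = Gamma(105.93, 17.71).
Batch 2: sum of counts S = 92 over n = 12 days.
After batch 2: Gamma(α+S, β+n) = Gamma(105.93+92, 17.71+12) = Gamma(197.93, 29.71).
Posterior mean = α/β = 197.93/29.71 = 6.6621.

6.6621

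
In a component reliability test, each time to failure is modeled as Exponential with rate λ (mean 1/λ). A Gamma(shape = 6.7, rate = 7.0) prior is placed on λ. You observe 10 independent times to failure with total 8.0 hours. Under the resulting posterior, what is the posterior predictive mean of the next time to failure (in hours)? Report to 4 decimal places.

0.9554

With a Gamma(shape α, rate β) prior on the exponential rate λ, the posterior after n observations with total T = Σxᵢ is Gamma(α+n, β+T).
Posterior: Gamma(6.7+10, 7.0+8.0) = Gamma(16.7, 15.0).
The predictive distribution for the next observation is Lomax; its mean is β/(α−1) = 15.0/15.7 = 0.9554.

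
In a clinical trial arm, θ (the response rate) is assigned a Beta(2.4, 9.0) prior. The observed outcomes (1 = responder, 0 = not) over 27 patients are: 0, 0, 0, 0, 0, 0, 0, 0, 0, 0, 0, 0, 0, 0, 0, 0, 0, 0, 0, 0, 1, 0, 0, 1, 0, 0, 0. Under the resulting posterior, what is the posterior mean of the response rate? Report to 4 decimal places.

The Beta prior is conjugate to a Binomial/Bernoulli likelihood; the update adds successes to α and failures to β.
Posterior: Beta(α+k, β+n−k) = Beta(2.4+2, 9.0+25) = Beta(4.4, 34.0).
Posterior mean = α/(α+β) = 4.4/38.4 = 0.1146.

0.1146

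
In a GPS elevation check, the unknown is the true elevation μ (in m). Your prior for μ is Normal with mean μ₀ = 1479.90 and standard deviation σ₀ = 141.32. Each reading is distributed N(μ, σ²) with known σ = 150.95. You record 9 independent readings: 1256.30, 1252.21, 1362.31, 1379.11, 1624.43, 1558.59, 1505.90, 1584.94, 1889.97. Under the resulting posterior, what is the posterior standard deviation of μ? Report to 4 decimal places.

For Normal data with known variance σ², a Normal(μ₀, σ₀²) prior on μ is conjugate. Posterior precision = 1/σ₀² + n/σ²; posterior mean is the precision-weighted average of μ₀ and x̄.
σ₀² = 141.32² = 19971.3424, σ² = 150.95² = 22785.9025; σ² + n·σ₀² = 22785.9025 + 9·19971.3424 = 202527.9841.
Posterior precision = 1/σ₀² + n/σ² = 1/19971.3424 + 9/22785.9025 = (σ² + n·σ₀²)/(σ₀²σ²) = 202527.9841/(19971.3424·22785.9025); posterior variance σₙ² = σ₀²σ²/(σ² + n·σ₀²) = 19971.3424·22785.9025/202527.9841 = 2246.924358.
Posterior SD = √σₙ² = √(19971.3424·22785.9025/202527.9841) = 47.4017.

47.4017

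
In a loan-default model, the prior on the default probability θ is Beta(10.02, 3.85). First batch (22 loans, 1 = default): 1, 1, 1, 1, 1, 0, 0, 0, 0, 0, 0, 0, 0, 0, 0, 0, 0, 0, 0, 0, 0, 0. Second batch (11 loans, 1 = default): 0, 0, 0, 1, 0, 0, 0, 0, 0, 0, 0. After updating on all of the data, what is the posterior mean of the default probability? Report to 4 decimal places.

The Beta prior is conjugate to a Binomial/Bernoulli likelihood; the update adds successes to α and failures to β.
After batch 1: Beta(10.02+5, 3.85+17) = Beta(15.02, 20.85).
After batch 2: Beta(15.02+1, 20.85+10) = Beta(16.02, 30.85).
Posterior mean = α/(α+β) = 16.02/46.87 = 0.3418.

0.3418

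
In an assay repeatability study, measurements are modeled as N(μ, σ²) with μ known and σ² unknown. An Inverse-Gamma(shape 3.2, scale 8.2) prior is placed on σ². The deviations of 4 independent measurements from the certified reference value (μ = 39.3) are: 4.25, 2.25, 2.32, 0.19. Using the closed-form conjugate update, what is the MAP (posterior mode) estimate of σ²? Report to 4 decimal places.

With known mean μ and an Inverse-Gamma(α, β) prior on σ², the Normal likelihood is conjugate: posterior is Inv-Gamma(α + n/2, β + Σ(xᵢ−μ)²/2).
Σ(xᵢ−μ)² = (4.25)² + (2.25)² + (2.32)² + (0.19)² = 28.5435.
Posterior: Inv-Gamma(3.2 + 4/2, 8.2 + 28.5435/2) = Inv-Gamma(5.20, 22.47175).
Mode = β/(α+1) = 22.47175/6.20 = 3.6245.

3.6245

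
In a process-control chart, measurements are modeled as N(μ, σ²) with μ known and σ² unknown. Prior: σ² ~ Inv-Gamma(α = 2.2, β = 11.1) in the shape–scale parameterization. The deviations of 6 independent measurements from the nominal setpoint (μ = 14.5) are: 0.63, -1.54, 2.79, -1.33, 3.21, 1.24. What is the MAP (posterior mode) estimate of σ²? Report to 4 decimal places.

3.7390

With known mean μ and an Inverse-Gamma(α, β) prior on σ², the Normal likelihood is conjugate: posterior is Inv-Gamma(α + n/2, β + Σ(xᵢ−μ)²/2).
Σ(xᵢ−μ)² = (0.63)² + (-1.54)² + (2.79)² + (-1.33)² + (3.21)² + (1.24)² = 24.1632.
Posterior: Inv-Gamma(2.2 + 6/2, 11.1 + 24.1632/2) = Inv-Gamma(5.20, 23.18160).
Mode = β/(α+1) = 23.18160/6.20 = 3.7390.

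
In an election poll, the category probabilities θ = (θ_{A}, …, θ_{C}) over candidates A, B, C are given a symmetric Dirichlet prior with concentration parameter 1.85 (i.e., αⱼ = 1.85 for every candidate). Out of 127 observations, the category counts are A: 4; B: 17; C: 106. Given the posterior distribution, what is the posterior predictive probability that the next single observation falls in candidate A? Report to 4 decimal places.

The Dirichlet prior is conjugate to the Multinomial likelihood: each posterior αⱼ = prior αⱼ + observed count nⱼ.
Posterior concentration: (5.85, 18.85, 107.85), total = 132.55.
P(next = A | data) = α_{A}/Σα = 0.0441.

0.0441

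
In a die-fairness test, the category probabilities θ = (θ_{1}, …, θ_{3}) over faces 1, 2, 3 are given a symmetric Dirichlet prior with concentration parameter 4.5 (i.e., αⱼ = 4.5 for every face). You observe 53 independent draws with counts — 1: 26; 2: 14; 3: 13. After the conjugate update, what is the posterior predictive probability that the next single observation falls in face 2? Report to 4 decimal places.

The Dirichlet prior is conjugate to the Multinomial likelihood: each posterior αⱼ = prior αⱼ + observed count nⱼ.
Posterior concentration: (30.5, 18.5, 17.5), total = 66.5.
P(next = 2 | data) = α_{2}/Σα = 0.2782.

0.2782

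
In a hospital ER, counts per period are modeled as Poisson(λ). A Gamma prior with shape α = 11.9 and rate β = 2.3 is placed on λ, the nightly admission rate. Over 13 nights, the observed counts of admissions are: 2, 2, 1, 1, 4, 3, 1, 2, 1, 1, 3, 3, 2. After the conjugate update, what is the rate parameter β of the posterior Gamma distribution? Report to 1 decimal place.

With a Gamma(shape α, rate β) prior, the Poisson likelihood is conjugate: the posterior is Gamma(α + ΣXᵢ, β + n).
Sum of counts S = 26 over n = 13 nights.
Posterior: Gamma(α+S, β+n) = Gamma(11.9+26, 2.3+13) = Gamma(37.9, 15.3).
Posterior β = 15.3.

15.3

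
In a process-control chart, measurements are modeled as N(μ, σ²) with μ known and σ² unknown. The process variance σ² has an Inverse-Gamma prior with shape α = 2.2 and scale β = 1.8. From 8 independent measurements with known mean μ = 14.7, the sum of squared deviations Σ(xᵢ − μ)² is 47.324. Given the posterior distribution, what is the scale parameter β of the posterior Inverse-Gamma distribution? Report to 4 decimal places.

With known mean μ and an Inverse-Gamma(α, β) prior on σ², the Normal likelihood is conjugate: posterior is Inv-Gamma(α + n/2, β + Σ(xᵢ−μ)²/2).
Posterior: Inv-Gamma(2.2 + 8/2, 1.8 + 47.324/2) = Inv-Gamma(6.20, 25.4620).
Posterior β = 25.4620.

25.4620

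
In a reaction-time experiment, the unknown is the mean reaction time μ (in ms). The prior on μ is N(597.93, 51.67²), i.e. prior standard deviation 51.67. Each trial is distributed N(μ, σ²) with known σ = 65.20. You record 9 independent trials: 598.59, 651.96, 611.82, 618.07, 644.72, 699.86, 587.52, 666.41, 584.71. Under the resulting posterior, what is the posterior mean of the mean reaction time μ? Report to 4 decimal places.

For Normal data with known variance σ², a Normal(μ₀, σ₀²) prior on μ is conjugate. Posterior precision = 1/σ₀² + n/σ²; posterior mean is the precision-weighted average of μ₀ and x̄.
Σxᵢ = 598.59 + 651.96 + 611.82 + 618.07 + 644.72 + 699.86 + 587.52 + 666.41 + 584.71 = 5663.66, so n·x̄ = 5663.66.
σ₀² = 51.67² = 2669.7889, σ² = 65.20² = 4251.04; σ² + n·σ₀² = 4251.04 + 9·2669.7889 = 28279.1401.
Posterior mean = (μ₀/σ₀² + n·x̄/σ²)/(1/σ₀² + n/σ²) = (σ²·μ₀ + σ₀²·n·x̄)/(σ² + n·σ₀²) = (4251.04·597.93 + 2669.7889·5663.66)/28279.1401 = 17662600.948574/28279.1401 = 624.5806.

624.5806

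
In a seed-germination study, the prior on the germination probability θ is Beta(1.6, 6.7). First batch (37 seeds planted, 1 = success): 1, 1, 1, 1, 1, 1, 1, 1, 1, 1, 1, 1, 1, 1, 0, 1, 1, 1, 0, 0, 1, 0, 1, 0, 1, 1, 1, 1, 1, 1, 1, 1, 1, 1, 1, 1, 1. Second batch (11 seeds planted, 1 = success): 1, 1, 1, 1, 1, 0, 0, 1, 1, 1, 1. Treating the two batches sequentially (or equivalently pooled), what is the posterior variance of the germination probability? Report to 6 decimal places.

0.003213

The Beta prior is conjugate to a Binomial/Bernoulli likelihood; the update adds successes to α and failures to β.
After batch 1: Beta(1.6+32, 6.7+5) = Beta(33.6, 11.7).
After batch 2: Beta(33.6+9, 11.7+2) = Beta(42.6, 13.7).
Var = αβ/((α+β)²(α+β+1)) = 42.6·13.7/(56.3²·57.3) = 0.003213.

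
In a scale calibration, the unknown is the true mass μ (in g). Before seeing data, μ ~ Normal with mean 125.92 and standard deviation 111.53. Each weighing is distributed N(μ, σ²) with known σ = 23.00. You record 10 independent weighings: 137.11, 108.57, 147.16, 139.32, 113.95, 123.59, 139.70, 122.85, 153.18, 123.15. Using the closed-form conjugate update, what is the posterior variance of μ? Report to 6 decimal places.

For Normal data with known variance σ², a Normal(μ₀, σ₀²) prior on μ is conjugate. Posterior precision = 1/σ₀² + n/σ²; posterior mean is the precision-weighted average of μ₀ and x̄.
σ₀² = 111.53² = 12438.9409, σ² = 23.00² = 529; σ² + n·σ₀² = 529 + 10·12438.9409 = 124918.409.
Posterior precision = 1/σ₀² + n/σ² = 1/12438.9409 + 10/529 = (σ² + n·σ₀²)/(σ₀²σ²) = 124918.409/(12438.9409·529); posterior variance σₙ² = σ₀²σ²/(σ² + n·σ₀²) = 12438.9409·529/124918.409 = 52.675981.

52.675981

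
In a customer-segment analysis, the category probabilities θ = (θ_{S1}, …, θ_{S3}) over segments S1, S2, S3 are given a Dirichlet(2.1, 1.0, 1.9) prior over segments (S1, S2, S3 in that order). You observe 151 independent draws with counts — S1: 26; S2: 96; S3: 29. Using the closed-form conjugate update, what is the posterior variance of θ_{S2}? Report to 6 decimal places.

The Dirichlet prior is conjugate to the Multinomial likelihood: each posterior αⱼ = prior αⱼ + observed count nⱼ.
Posterior concentration: (28.1, 97.0, 30.9), total = 156.0.
Var[θ_j] = α_j(Σα−α_j)/((Σα)²(Σα+1)) = 97.0·59.0/(156.0²·157.0) = 0.001498.

0.001498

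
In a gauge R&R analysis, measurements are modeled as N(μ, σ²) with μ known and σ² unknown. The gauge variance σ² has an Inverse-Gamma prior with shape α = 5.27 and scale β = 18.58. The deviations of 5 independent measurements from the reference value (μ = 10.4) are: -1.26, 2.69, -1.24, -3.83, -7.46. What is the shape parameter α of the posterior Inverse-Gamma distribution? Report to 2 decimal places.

7.77

With known mean μ and an Inverse-Gamma(α, β) prior on σ², the Normal likelihood is conjugate: posterior is Inv-Gamma(α + n/2, β + Σ(xᵢ−μ)²/2).
Σ(xᵢ−μ)² = (-1.26)² + (2.69)² + (-1.24)² + (-3.83)² + (-7.46)² = 80.6818.
Posterior: Inv-Gamma(5.27 + 5/2, 18.58 + 80.6818/2) = Inv-Gamma(7.77, 58.92090).
Posterior α = 7.77.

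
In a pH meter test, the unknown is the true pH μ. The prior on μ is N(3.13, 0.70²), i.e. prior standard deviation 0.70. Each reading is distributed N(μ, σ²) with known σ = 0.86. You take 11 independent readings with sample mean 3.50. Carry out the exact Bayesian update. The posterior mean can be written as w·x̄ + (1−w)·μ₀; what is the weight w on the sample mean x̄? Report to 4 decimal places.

0.8793

For Normal data with known variance σ², a Normal(μ₀, σ₀²) prior on μ is conjugate. Posterior precision = 1/σ₀² + n/σ²; posterior mean is the precision-weighted average of μ₀ and x̄.
σ₀² = 0.70² = 0.49, σ² = 0.86² = 0.7396. Prior precision 1/σ₀² = 1/0.49; data precision n/σ² = 11/0.7396.
w = (n/σ²)/(1/σ₀² + n/σ²) = n·σ₀²/(σ² + n·σ₀²) = 11·0.49/(0.7396 + 11·0.49) = 5.39/6.1296 = 0.8793.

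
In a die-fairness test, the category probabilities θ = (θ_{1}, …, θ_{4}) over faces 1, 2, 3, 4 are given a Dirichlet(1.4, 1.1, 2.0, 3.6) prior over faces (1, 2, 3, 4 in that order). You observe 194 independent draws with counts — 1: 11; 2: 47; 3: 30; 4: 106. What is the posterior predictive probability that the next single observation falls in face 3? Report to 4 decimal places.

The Dirichlet prior is conjugate to the Multinomial likelihood: each posterior αⱼ = prior αⱼ + observed count nⱼ.
Posterior concentration: (12.4, 48.1, 32.0, 109.6), total = 202.1.
P(next = 3 | data) = α_{3}/Σα = 0.1583.

0.1583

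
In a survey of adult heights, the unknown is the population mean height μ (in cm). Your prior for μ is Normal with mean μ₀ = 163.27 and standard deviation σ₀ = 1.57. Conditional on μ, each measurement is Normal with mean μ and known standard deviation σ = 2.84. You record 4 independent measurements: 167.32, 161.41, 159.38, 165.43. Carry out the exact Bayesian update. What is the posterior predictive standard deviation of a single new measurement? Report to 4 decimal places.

For Normal data with known variance σ², a Normal(μ₀, σ₀²) prior on μ is conjugate. Posterior precision = 1/σ₀² + n/σ²; posterior mean is the precision-weighted average of μ₀ and x̄.
σ₀² = 1.57² = 2.4649, σ² = 2.84² = 8.0656; σ² + n·σ₀² = 8.0656 + 4·2.4649 = 17.9252.
Posterior precision = 1/σ₀² + n/σ² = 1/2.4649 + 4/8.0656 = (σ² + n·σ₀²)/(σ₀²σ²) = 17.9252/(2.4649·8.0656); posterior variance σₙ² = σ₀²σ²/(σ² + n·σ₀²) = 2.4649·8.0656/17.9252 = 1.109103.
Predictive variance for one new observation = σₙ² + σ² = 2.4649·8.0656/17.9252 + 8.0656 = σ²·(σ₀² + 17.9252)/17.9252 = 8.0656·20.3901/17.9252 = 9.174703; SD = √(8.0656·20.3901/17.9252) = 3.0290.

3.0290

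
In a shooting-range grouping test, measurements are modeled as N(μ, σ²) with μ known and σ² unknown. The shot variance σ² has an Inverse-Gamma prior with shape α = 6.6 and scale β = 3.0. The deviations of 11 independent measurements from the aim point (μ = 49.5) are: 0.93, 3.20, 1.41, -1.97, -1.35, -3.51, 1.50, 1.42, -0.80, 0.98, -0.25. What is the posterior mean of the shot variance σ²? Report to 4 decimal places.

With known mean μ and an Inverse-Gamma(α, β) prior on σ², the Normal likelihood is conjugate: posterior is Inv-Gamma(α + n/2, β + Σ(xᵢ−μ)²/2).
Σ(xᵢ−μ)² = (0.93)² + (3.20)² + (1.41)² + (-1.97)² + (-1.35)² + (-3.51)² + (1.50)² + (1.42)² + (-0.80)² + (0.98)² + (-0.25)² = 37.0458.
Posterior: Inv-Gamma(6.6 + 11/2, 3.0 + 37.0458/2) = Inv-Gamma(12.10, 21.52290).
E[σ²|data] = β/(α−1) = 21.52290/11.10 = 1.9390.

1.9390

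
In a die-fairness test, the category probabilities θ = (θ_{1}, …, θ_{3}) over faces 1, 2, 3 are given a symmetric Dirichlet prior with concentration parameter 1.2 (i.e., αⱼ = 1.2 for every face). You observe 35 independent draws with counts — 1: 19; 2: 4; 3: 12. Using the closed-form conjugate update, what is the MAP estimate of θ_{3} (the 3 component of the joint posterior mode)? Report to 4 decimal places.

0.3427

The Dirichlet prior is conjugate to the Multinomial likelihood: each posterior αⱼ = prior αⱼ + observed count nⱼ.
Posterior concentration: (20.2, 5.2, 13.2), total = 38.6.
Joint mode component: (α_{3}−1)/(Σα−K) = 12.2/35.6 = 0.3427.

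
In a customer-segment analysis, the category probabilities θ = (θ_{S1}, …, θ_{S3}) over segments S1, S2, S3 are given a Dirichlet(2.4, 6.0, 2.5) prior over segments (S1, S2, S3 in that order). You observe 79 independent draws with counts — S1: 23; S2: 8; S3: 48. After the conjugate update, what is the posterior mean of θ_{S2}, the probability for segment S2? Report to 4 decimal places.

0.1557

The Dirichlet prior is conjugate to the Multinomial likelihood: each posterior αⱼ = prior αⱼ + observed count nⱼ.
Posterior concentration: (25.4, 14.0, 50.5), total = 89.9.
E[θ_{S2}|data] = α_{S2}/Σα = 14.0/89.9 = 0.1557.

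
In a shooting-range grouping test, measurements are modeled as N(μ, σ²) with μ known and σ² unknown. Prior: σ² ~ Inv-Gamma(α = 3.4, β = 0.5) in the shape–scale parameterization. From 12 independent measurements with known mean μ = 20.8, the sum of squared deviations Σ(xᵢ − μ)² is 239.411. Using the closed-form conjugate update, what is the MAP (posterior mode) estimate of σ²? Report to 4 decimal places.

11.5582

With known mean μ and an Inverse-Gamma(α, β) prior on σ², the Normal likelihood is conjugate: posterior is Inv-Gamma(α + n/2, β + Σ(xᵢ−μ)²/2).
Posterior: Inv-Gamma(3.4 + 12/2, 0.5 + 239.411/2) = Inv-Gamma(9.40, 120.2055).
Mode = β/(α+1) = 120.2055/10.40 = 11.5582.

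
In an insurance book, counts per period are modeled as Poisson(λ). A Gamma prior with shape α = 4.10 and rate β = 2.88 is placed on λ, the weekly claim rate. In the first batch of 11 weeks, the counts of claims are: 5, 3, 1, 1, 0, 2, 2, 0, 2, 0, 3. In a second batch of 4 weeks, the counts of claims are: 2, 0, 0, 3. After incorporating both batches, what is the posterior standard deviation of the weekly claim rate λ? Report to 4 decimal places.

With a Gamma(shape α, rate β) prior, the Poisson likelihood is conjugate: the posterior is Gamma(α + ΣXᵢ, β + n).
Batch 1: sum of counts S = 19 over n = 11 weeks.
After batch 1: Gamma(α+S, β+n) = Gamma(4.10+19, 2.88+11) = Gamma(23.10, 13.88).
Batch 2: sum of counts S = 5 over n = 4 weeks.
After batch 2: Gamma(α+S, β+n) = Gamma(23.10+5, 13.88+4) = Gamma(28.10, 17.88).
SD = √α/β = √28.10/17.88 = 0.2965.

0.2965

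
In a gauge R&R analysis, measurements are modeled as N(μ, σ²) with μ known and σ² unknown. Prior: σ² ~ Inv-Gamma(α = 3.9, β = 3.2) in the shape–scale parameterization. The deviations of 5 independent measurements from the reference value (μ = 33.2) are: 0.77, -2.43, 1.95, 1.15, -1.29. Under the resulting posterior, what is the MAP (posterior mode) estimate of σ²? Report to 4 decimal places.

1.3302

With known mean μ and an Inverse-Gamma(α, β) prior on σ², the Normal likelihood is conjugate: posterior is Inv-Gamma(α + n/2, β + Σ(xᵢ−μ)²/2).
Σ(xᵢ−μ)² = (0.77)² + (-2.43)² + (1.95)² + (1.15)² + (-1.29)² = 13.2869.
Posterior: Inv-Gamma(3.9 + 5/2, 3.2 + 13.2869/2) = Inv-Gamma(6.40, 9.84345).
Mode = β/(α+1) = 9.84345/7.40 = 1.3302.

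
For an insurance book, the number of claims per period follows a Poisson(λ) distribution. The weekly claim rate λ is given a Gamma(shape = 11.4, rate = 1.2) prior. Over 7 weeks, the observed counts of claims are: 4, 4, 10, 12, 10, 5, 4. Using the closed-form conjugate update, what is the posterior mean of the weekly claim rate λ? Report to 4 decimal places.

With a Gamma(shape α, rate β) prior, the Poisson likelihood is conjugate: the posterior is Gamma(α + ΣXᵢ, β + n).
Sum of counts S = 49 over n = 7 weeks.
Posterior: Gamma(α+S, β+n) = Gamma(11.4+49, 1.2+7) = Gamma(60.4, 8.2).
Posterior mean = α/β = 60.4/8.2 = 7.3659.

7.3659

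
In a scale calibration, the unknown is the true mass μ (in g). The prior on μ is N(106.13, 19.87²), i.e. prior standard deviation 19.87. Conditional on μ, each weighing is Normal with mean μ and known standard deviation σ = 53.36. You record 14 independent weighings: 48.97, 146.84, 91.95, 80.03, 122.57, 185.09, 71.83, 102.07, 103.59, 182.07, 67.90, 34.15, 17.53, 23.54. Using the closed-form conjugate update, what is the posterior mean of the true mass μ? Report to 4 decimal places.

For Normal data with known variance σ², a Normal(μ₀, σ₀²) prior on μ is conjugate. Posterior precision = 1/σ₀² + n/σ²; posterior mean is the precision-weighted average of μ₀ and x̄.
Σxᵢ = 48.97 + 146.84 + 91.95 + 80.03 + 122.57 + 185.09 + 71.83 + 102.07 + 103.59 + 182.07 + 67.90 + 34.15 + 17.53 + 23.54 = 1278.13, so n·x̄ = 1278.13.
σ₀² = 19.87² = 394.8169, σ² = 53.36² = 2847.2896; σ² + n·σ₀² = 2847.2896 + 14·394.8169 = 8374.7262.
Posterior mean = (μ₀/σ₀² + n·x̄/σ²)/(1/σ₀² + n/σ²) = (σ²·μ₀ + σ₀²·n·x̄)/(σ² + n·σ₀²) = (2847.2896·106.13 + 394.8169·1278.13)/8374.7262 = 806810.169645/8374.7262 = 96.3387.

96.3387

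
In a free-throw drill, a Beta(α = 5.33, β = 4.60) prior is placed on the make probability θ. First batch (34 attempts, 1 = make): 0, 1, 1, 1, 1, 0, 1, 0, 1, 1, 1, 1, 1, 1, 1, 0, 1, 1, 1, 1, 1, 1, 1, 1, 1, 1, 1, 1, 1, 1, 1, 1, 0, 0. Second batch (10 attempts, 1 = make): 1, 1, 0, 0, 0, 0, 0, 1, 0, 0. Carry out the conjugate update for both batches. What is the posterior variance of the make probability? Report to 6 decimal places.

0.004002

The Beta prior is conjugate to a Binomial/Bernoulli likelihood; the update adds successes to α and failures to β.
After batch 1: Beta(5.33+28, 4.60+6) = Beta(33.33, 10.60).
After batch 2: Beta(33.33+3, 10.60+7) = Beta(36.33, 17.60).
Var = αβ/((α+β)²(α+β+1)) = 36.33·17.60/(53.93²·54.93) = 0.004002.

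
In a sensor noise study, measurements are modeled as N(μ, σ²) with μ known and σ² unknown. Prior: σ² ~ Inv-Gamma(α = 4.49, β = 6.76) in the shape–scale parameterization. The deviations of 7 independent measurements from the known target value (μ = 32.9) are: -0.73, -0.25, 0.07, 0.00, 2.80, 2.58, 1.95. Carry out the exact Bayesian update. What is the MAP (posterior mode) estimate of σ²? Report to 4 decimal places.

With known mean μ and an Inverse-Gamma(α, β) prior on σ², the Normal likelihood is conjugate: posterior is Inv-Gamma(α + n/2, β + Σ(xᵢ−μ)²/2).
Σ(xᵢ−μ)² = (-0.73)² + (-0.25)² + (0.07)² + (0.00)² + (2.80)² + (2.58)² + (1.95)² = 18.8992.
Posterior: Inv-Gamma(4.49 + 7/2, 6.76 + 18.8992/2) = Inv-Gamma(7.99, 16.20960).
Mode = β/(α+1) = 16.20960/8.99 = 1.8031.

1.8031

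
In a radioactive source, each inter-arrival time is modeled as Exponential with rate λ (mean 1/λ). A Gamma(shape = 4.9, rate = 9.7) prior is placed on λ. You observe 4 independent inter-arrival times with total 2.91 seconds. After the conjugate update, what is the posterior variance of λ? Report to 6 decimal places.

With a Gamma(shape α, rate β) prior on the exponential rate λ, the posterior after n observations with total T = Σxᵢ is Gamma(α+n, β+T).
Posterior: Gamma(4.9+4, 9.7+2.91) = Gamma(8.9, 12.61).
Var = α/β² = 0.055971.

0.055971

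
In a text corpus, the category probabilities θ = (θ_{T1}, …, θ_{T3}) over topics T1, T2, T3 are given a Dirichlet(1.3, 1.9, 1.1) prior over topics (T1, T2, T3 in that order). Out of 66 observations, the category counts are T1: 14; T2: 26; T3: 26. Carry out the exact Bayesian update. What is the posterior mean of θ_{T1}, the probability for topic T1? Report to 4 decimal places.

0.2176

The Dirichlet prior is conjugate to the Multinomial likelihood: each posterior αⱼ = prior αⱼ + observed count nⱼ.
Posterior concentration: (15.3, 27.9, 27.1), total = 70.3.
E[θ_{T1}|data] = α_{T1}/Σα = 15.3/70.3 = 0.2176.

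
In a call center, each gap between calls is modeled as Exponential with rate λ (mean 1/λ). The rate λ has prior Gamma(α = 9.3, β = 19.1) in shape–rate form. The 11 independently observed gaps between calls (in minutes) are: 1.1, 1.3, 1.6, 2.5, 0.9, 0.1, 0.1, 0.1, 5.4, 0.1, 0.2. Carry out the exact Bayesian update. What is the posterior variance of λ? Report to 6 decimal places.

0.019219

With a Gamma(shape α, rate β) prior on the exponential rate λ, the posterior after n observations with total T = Σxᵢ is Gamma(α+n, β+T).
Sum of observations T = 13.4 minutes; n = 11.
Posterior: Gamma(9.3+11, 19.1+13.4) = Gamma(20.3, 32.5).
Var = α/β² = 0.019219.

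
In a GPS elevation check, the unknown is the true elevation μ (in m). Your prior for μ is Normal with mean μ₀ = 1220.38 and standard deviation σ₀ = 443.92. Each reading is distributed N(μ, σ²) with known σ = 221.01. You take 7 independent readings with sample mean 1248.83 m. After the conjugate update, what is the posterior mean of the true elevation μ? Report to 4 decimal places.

For Normal data with known variance σ², a Normal(μ₀, σ₀²) prior on μ is conjugate. Posterior precision = 1/σ₀² + n/σ²; posterior mean is the precision-weighted average of μ₀ and x̄.
n·x̄ = 7·1248.83 = 8741.81.
σ₀² = 443.92² = 197064.9664, σ² = 221.01² = 48845.4201; σ² + n·σ₀² = 48845.4201 + 7·197064.9664 = 1428300.1849.
Posterior mean = (μ₀/σ₀² + n·x̄/σ²)/(1/σ₀² + n/σ²) = (σ²·μ₀ + σ₀²·n·x̄)/(σ² + n·σ₀²) = (48845.4201·1220.38 + 197064.9664·8741.81)/1428300.1849 = 1782314467.706822/1428300.1849 = 1247.8571.

1247.8571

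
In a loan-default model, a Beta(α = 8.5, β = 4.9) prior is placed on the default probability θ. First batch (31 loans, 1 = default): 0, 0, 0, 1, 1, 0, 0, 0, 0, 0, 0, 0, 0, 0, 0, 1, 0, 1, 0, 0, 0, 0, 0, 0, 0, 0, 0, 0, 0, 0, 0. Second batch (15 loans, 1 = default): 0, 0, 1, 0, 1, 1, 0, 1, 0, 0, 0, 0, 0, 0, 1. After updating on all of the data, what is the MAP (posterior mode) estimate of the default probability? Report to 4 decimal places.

0.2875

The Beta prior is conjugate to a Binomial/Bernoulli likelihood; the update adds successes to α and failures to β.
After batch 1: Beta(8.5+4, 4.9+27) = Beta(12.5, 31.9).
After batch 2: Beta(12.5+5, 31.9+10) = Beta(17.5, 41.9).
Mode of Beta(a,b) for a,b>1 is (a−1)/(a+b−2) = 16.5/57.4 = 0.2875.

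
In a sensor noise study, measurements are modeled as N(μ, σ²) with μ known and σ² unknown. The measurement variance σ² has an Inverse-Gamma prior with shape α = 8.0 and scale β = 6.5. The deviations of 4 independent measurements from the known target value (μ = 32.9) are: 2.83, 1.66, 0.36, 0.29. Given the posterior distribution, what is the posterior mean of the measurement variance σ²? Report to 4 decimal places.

1.3321

With known mean μ and an Inverse-Gamma(α, β) prior on σ², the Normal likelihood is conjugate: posterior is Inv-Gamma(α + n/2, β + Σ(xᵢ−μ)²/2).
Σ(xᵢ−μ)² = (2.83)² + (1.66)² + (0.36)² + (0.29)² = 10.9782.
Posterior: Inv-Gamma(8.0 + 4/2, 6.5 + 10.9782/2) = Inv-Gamma(10.00, 11.98910).
E[σ²|data] = β/(α−1) = 11.98910/9.00 = 1.3321.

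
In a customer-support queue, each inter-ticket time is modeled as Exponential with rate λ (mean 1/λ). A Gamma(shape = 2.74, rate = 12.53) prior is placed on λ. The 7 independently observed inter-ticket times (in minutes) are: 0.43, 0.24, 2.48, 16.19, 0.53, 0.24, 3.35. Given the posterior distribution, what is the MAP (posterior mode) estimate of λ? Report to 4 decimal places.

0.2428

With a Gamma(shape α, rate β) prior on the exponential rate λ, the posterior after n observations with total T = Σxᵢ is Gamma(α+n, β+T).
Sum of observations T = 23.46 minutes; n = 7.
Posterior: Gamma(2.74+7, 12.53+23.46) = Gamma(9.74, 35.99).
Mode = (α−1)/β = 0.2428.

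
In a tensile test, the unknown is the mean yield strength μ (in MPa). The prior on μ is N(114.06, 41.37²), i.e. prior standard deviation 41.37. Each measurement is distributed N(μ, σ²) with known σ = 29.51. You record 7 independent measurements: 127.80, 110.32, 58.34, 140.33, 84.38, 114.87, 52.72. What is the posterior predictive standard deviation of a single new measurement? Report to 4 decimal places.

31.4136

For Normal data with known variance σ², a Normal(μ₀, σ₀²) prior on μ is conjugate. Posterior precision = 1/σ₀² + n/σ²; posterior mean is the precision-weighted average of μ₀ and x̄.
σ₀² = 41.37² = 1711.4769, σ² = 29.51² = 870.8401; σ² + n·σ₀² = 870.8401 + 7·1711.4769 = 12851.1784.
Posterior precision = 1/σ₀² + n/σ² = 1/1711.4769 + 7/870.8401 = (σ² + n·σ₀²)/(σ₀²σ²) = 12851.1784/(1711.4769·870.8401); posterior variance σₙ² = σ₀²σ²/(σ² + n·σ₀²) = 1711.4769·870.8401/12851.1784 = 115.975568.
Predictive variance for one new observation = σₙ² + σ² = 1711.4769·870.8401/12851.1784 + 870.8401 = σ²·(σ₀² + 12851.1784)/12851.1784 = 870.8401·14562.6553/12851.1784 = 986.815668; SD = √(870.8401·14562.6553/12851.1784) = 31.4136.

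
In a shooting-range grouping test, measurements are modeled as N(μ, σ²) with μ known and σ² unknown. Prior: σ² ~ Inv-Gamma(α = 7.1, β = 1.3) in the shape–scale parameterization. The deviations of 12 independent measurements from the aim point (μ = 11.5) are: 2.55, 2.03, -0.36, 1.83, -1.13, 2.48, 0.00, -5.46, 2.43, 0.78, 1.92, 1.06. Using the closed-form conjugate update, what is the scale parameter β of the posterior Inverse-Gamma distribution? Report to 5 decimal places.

32.63205

With known mean μ and an Inverse-Gamma(α, β) prior on σ², the Normal likelihood is conjugate: posterior is Inv-Gamma(α + n/2, β + Σ(xᵢ−μ)²/2).
Σ(xᵢ−μ)² = (2.55)² + (2.03)² + (-0.36)² + (1.83)² + (-1.13)² + (2.48)² + (0.00)² + (-5.46)² + (2.43)² + (0.78)² + (1.92)² + (1.06)² = 62.6641.
Posterior: Inv-Gamma(7.1 + 12/2, 1.3 + 62.6641/2) = Inv-Gamma(13.10, 32.63205).
Posterior β = 32.63205.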